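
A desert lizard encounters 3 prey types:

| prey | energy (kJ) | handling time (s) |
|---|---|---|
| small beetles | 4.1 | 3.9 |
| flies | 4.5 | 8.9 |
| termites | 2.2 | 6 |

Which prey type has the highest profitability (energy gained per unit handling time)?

small beetles

Profitability E/h (kJ/s): small beetles = 4.1/3.9 = 1.05, flies = 4.5/8.9 = 0.506, termites = 2.2/6 = 0.367.
Ranked: small beetles > flies > termites.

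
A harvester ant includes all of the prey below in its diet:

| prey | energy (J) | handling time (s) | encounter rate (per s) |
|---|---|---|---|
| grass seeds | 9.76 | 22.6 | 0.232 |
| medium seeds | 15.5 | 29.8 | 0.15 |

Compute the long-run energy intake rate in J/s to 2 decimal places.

0.43 J/s

R = Σλ_iE_i / (1 + Σλ_ih_i)
Numerator: 0.232×9.76 + 0.15×15.5 = 4.589
Denominator: 1 + 0.232×22.6 + 0.15×29.8 = 10.71
R = 4.589/10.71 = 0.4284 J/s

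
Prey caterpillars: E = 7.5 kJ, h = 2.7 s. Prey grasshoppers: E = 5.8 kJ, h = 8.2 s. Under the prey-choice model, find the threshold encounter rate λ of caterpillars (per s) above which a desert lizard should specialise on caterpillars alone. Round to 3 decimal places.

0.127 per s

Drop grasshoppers once their profitability E₂/h₂ falls below the rate achievable on caterpillars alone: E₂/h₂ = λE₁/(1 + λh₁).
Solve for λ: λE₁h₂ = E₂(1 + λh₁) → λ(E₁h₂ − E₂h₁) = E₂ → λ = E₂/(E₁h₂ − E₂h₁).
λ = 5.8/(7.5×8.2 − 5.8×2.7) = 5.8/45.84 = 0.1265 per s.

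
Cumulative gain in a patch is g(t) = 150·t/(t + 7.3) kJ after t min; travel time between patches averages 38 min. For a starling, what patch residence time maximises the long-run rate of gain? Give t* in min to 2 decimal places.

16.66 min

Maximise g(t)/(T+t): set derivative to zero → g'(t)(T+t) = g(t).
g'(t) = 150·7.3/(t + 7.3)². Setting 150·7.3/(t+7.3)² = 150t/[(t+7.3)(38+t)] gives 7.3(38+t) = t(t+7.3), so t² = 7.3×38 = 277.4.
t* = √277.4 = 16.66 min.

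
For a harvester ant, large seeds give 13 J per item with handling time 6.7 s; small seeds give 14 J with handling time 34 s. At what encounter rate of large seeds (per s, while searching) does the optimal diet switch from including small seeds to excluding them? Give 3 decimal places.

0.040 per s

The zero-one rule: include small seeds iff E₂/h₂ > λE₁/(1+λh₁). Equality gives the switch point.
λE₁h₂ = E₂ + λE₂h₁ ⇒ λ = E₂/(E₁h₂ − E₂h₁) = 14/(442 − 93.8) = 0.04021 per s.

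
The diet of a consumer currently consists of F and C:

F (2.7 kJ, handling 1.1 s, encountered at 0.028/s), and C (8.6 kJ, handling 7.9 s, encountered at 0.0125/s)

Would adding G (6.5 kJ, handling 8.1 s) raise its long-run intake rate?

On F and C alone, R = ΣλE/(1+Σλh) = 0.1831/1.13 = 0.1621 kJ/s.
G: E/h = 6.5/8.1 = 0.8025 kJ/s.
Since 0.8025 > R, including G increases the long-run rate.

Yes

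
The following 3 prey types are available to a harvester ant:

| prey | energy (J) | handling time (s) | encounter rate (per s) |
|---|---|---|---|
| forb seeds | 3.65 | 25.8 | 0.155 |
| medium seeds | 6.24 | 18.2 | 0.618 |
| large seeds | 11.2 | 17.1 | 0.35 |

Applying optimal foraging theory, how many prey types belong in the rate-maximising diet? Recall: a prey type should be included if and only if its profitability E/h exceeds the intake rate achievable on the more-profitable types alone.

Profitabilities (E/h, J/s): large seeds 0.655, medium seeds 0.343, forb seeds 0.141. Add prey in this order while the next type's profitability exceeds the intake rate on those already taken.
Rate on top 1: 0.5612. medium seeds: 0.343 < 0.5612 → exclude; stop.
Optimal diet: large seeds — 1 of 3 types.

1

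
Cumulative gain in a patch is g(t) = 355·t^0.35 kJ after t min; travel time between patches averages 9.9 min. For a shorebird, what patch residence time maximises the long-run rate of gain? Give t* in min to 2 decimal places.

5.33 min

By the marginal value theorem, leave when the instantaneous gain rate g'(t) equals the habitat-wide average g(t)/(T + t).
g'(t) = 0.35·355·t^-0.65. Setting 0.35·355·t^-0.65 = 355·t^0.35/(9.9+t) gives 0.35(9.9+t) = t, so 0.65·t = 0.35×9.9.
t* = 0.35×9.9/0.65 = 5.331 min.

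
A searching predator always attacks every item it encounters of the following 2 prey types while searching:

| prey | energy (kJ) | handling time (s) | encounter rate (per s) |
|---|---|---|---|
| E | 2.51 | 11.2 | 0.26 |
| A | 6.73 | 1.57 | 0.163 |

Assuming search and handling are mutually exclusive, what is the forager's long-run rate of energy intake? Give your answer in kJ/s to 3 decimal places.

Energy encountered per unit search time: 0.26×2.51 + 0.163×6.73 = 1.75 kJ/s.
Handling time per unit search time: 0.26×11.2 + 0.163×1.57 = 3.168.
Rate = 1.75/(1 + 3.168) = 0.4198 kJ/s.

0.420 kJ/s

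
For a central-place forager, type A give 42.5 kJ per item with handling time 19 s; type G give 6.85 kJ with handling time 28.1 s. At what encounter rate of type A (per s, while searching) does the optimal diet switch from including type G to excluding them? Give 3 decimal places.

The zero-one rule: include type G iff E₂/h₂ > λE₁/(1+λh₁). Equality gives the switch point.
λE₁h₂ = E₂ + λE₂h₁ ⇒ λ = E₂/(E₁h₂ − E₂h₁) = 6.85/(1194 − 130.2) = 0.006437 per s.

0.006 per s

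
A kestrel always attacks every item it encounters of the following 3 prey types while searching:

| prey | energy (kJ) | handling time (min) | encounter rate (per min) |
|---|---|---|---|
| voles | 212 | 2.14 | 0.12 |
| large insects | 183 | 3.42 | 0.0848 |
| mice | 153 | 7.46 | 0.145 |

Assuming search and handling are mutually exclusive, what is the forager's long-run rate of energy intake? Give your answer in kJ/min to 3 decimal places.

24.022 kJ/min

Energy encountered per unit search time: 0.12×212 + 0.0848×183 + 0.145×153 = 63.14 kJ/min.
Handling time per unit search time: 0.12×2.14 + 0.0848×3.42 + 0.145×7.46 = 1.629.
Rate = 63.14/(1 + 1.629) = 24.02 kJ/min.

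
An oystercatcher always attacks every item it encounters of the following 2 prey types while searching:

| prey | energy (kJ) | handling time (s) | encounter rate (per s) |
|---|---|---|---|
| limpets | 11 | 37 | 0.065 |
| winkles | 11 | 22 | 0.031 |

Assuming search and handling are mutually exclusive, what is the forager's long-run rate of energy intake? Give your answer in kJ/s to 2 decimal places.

R = (0.065×11 + 0.031×11) / (1 + 0.065×37 + 0.031×22) = 1.056/4.087 = 0.2584 kJ/s.

0.26 kJ/s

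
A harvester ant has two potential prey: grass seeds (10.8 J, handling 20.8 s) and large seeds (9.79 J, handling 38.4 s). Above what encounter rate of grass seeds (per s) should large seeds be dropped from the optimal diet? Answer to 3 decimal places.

0.046 per s

At the threshold, the rate on grass seeds alone equals the profitability of large seeds: λ·10.8/(1 + λ·20.8) = 9.79/38.4 = 0.2549.
Rearranging, λ(10.8 − 0.2549×20.8) = 0.2549, so λ = 0.2549/5.497 = 0.04638 per s.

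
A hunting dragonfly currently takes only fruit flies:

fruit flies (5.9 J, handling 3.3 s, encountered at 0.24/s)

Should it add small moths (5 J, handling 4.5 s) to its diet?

Yes

On fruit flies alone, R = ΣλE/(1+Σλh) = 1.416/1.792 = 0.7902 J/s.
Profitability of small moths: 5/4.5 = 1.111 J/s.
Since 1.111 > R, including small moths increases the long-run rate.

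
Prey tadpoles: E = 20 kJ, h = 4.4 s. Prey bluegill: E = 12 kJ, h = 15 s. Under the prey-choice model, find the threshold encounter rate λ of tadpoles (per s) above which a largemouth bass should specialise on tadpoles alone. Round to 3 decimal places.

The zero-one rule: include bluegill iff E₂/h₂ > λE₁/(1+λh₁). Equality gives the switch point.
λE₁h₂ = E₂ + λE₂h₁ ⇒ λ = E₂/(E₁h₂ − E₂h₁) = 12/(300 − 52.8) = 0.04854 per s.

0.049 per s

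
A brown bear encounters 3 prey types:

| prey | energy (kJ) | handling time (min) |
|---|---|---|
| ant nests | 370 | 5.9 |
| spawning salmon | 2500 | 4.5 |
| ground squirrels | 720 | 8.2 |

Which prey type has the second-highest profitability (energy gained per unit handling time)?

In descending order of E/h:
spawning salmon: 2500/4.5 = 556 kJ/min
ground squirrels: 720/8.2 = 87.8 kJ/min
ant nests: 370/5.9 = 62.7 kJ/min

ground squirrels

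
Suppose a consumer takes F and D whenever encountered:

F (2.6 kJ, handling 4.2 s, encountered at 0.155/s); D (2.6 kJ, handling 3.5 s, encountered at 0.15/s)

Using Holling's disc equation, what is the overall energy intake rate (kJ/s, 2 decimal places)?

0.36 kJ/s

R = (0.155×2.6 + 0.15×2.6) / (1 + 0.155×4.2 + 0.15×3.5) = 0.793/2.176 = 0.3644 kJ/s.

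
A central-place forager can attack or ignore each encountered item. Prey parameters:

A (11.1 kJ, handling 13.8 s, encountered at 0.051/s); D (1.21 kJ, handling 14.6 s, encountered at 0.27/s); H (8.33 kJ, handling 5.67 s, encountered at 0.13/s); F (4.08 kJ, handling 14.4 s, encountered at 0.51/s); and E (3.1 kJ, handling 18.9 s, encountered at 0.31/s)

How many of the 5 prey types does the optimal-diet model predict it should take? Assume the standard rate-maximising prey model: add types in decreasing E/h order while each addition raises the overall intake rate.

2

Rank by E/h (kJ/s): H 1.47, A 0.804, F 0.283, E 0.164, D 0.0829. Include each in turn until the next type's E/h falls below the running intake rate.
Rate on top 1: 0.6234. A: 0.804 > 0.6234 → include.
Rate on top 2: 0.6756. F: 0.283 < 0.6756 → exclude; stop.
Optimal diet: H, A — 2 of 5 types.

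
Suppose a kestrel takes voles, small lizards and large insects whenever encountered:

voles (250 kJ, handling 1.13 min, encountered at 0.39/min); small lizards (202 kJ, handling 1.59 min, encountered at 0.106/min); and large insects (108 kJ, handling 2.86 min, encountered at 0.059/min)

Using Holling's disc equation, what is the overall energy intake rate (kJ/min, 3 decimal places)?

Energy encountered per unit search time: 0.39×250 + 0.106×202 + 0.059×108 = 125.3 kJ/min.
Handling time per unit search time: 0.39×1.13 + 0.106×1.59 + 0.059×2.86 = 0.778.
Rate = 125.3/(1 + 0.778) = 70.46 kJ/min.

70.464 kJ/min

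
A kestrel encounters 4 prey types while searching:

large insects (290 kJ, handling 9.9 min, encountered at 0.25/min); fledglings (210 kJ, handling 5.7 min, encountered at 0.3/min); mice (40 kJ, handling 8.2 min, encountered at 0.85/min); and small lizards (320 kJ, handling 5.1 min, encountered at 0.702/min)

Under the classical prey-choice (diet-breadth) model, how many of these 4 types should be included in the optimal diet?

1

Profitabilities (E/h, kJ/min): small lizards 62.7, fledglings 36.8, large insects 29.3, mice 4.88. Add prey in this order while the next type's profitability exceeds the intake rate on those already taken.
Rate on top 1: 49.05. fledglings: 36.8 < 49.05 → exclude; stop.
Optimal diet: small lizards — 1 of 4 types.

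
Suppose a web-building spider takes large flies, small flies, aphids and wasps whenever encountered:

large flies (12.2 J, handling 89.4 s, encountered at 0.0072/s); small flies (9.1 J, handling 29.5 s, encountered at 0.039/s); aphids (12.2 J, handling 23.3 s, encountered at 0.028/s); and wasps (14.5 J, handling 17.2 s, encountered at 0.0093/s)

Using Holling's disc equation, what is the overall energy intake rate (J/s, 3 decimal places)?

0.255 J/s

Energy encountered per unit search time: 0.0072×12.2 + 0.039×9.1 + 0.028×12.2 + 0.0093×14.5 = 0.9192 J/s.
Handling time per unit search time: 0.0072×89.4 + 0.039×29.5 + 0.028×23.3 + 0.0093×17.2 = 2.607.
Rate = 0.9192/(1 + 2.607) = 0.2549 J/s.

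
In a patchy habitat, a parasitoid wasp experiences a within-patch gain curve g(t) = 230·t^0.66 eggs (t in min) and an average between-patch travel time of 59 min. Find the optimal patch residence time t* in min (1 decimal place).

By the marginal value theorem, leave when the instantaneous gain rate g'(t) equals the habitat-wide average g(t)/(T + t).
g'(t) = 0.66·230·t^-0.34. Setting 0.66·230·t^-0.34 = 230·t^0.66/(59+t) gives 0.66(59+t) = t, so 0.34·t = 0.66×59.
t* = 0.66×59/0.34 = 114.5 min.

114.5 min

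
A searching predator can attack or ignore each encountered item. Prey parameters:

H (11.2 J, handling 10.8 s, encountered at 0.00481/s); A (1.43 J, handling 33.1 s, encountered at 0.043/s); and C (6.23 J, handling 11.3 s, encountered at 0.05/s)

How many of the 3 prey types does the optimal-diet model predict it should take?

2

Profitabilities (E/h, J/s): H 1.04, C 0.551, A 0.0432. Add prey in this order while the next type's profitability exceeds the intake rate on those already taken.
Rate on top 1: 0.05121. C: 0.551 > 0.05121 → include.
Rate on top 2: 0.226. A: 0.0432 < 0.226 → exclude; stop.
Optimal diet: H, C — 2 of 3 types.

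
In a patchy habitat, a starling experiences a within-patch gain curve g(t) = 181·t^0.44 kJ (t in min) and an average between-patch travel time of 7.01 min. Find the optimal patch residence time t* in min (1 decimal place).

5.5 min

Optimal t* satisfies g'(t*) = g(t*)/(T + t*).
g'(t) = 0.44·181·t^-0.56. Setting 0.44·181·t^-0.56 = 181·t^0.44/(7.01+t) gives 0.44(7.01+t) = t, so 0.56·t = 0.44×7.01.
t* = 0.44×7.01/0.56 = 5.508 min.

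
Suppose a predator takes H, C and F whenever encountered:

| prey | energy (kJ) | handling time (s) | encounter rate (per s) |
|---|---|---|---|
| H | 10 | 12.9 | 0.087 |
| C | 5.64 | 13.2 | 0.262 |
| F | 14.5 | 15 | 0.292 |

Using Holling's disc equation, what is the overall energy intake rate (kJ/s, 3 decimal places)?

0.661 kJ/s

R = Σλ_iE_i / (1 + Σλ_ih_i)
Numerator: 0.087×10 + 0.262×5.64 + 0.292×14.5 = 6.582
Denominator: 1 + 0.087×12.9 + 0.262×13.2 + 0.292×15 = 9.961
R = 6.582/9.961 = 0.6608 kJ/s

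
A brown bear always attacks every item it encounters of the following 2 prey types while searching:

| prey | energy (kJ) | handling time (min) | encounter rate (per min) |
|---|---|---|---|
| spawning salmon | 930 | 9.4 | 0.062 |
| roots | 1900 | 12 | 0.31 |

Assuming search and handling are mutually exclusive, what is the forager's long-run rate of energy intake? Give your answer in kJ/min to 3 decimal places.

R = (0.062×930 + 0.31×1900) / (1 + 0.062×9.4 + 0.31×12) = 646.7/5.303 = 121.9 kJ/min.

121.947 kJ/min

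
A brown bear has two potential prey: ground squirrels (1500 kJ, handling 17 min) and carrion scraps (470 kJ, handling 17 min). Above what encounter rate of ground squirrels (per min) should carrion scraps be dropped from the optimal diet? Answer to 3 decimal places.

Drop carrion scraps once their profitability E₂/h₂ falls below the rate achievable on ground squirrels alone: E₂/h₂ = λE₁/(1 + λh₁).
Solve for λ: λE₁h₂ = E₂(1 + λh₁) → λ(E₁h₂ − E₂h₁) = E₂ → λ = E₂/(E₁h₂ − E₂h₁).
λ = 470/(1500×17 − 470×17) = 470/1.751e+04 = 0.02684 per min.

0.027 per min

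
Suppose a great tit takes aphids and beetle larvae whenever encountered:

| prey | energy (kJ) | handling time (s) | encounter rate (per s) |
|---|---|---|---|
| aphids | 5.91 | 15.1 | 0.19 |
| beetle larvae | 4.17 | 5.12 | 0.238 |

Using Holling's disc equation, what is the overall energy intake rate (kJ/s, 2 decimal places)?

0.42 kJ/s

Energy encountered per unit search time: 0.19×5.91 + 0.238×4.17 = 2.115 kJ/s.
Handling time per unit search time: 0.19×15.1 + 0.238×5.12 = 4.088.
Rate = 2.115/(1 + 4.088) = 0.4158 kJ/s.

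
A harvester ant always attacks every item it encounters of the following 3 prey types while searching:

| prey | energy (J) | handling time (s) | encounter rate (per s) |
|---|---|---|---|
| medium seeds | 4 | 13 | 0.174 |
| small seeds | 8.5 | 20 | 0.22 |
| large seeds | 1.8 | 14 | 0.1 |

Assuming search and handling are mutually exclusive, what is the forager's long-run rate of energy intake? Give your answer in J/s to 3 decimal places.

0.303 J/s

R = (0.174×4 + 0.22×8.5 + 0.1×1.8) / (1 + 0.174×13 + 0.22×20 + 0.1×14) = 2.746/9.062 = 0.303 J/s.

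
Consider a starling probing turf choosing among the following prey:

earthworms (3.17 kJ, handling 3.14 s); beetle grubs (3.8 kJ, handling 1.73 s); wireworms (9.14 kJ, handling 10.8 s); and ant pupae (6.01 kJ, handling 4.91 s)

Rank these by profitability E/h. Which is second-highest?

In descending order of E/h:
beetle grubs: 3.8/1.73 = 2.2 kJ/s
ant pupae: 6.01/4.91 = 1.22 kJ/s
earthworms: 3.17/3.14 = 1.01 kJ/s
wireworms: 9.14/10.8 = 0.846 kJ/s

ant pupae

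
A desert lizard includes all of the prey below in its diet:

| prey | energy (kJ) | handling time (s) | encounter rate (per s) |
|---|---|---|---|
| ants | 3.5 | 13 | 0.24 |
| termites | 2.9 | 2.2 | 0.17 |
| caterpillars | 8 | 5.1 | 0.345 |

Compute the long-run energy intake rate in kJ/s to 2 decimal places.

0.65 kJ/s

Energy encountered per unit search time: 0.24×3.5 + 0.17×2.9 + 0.345×8 = 4.093 kJ/s.
Handling time per unit search time: 0.24×13 + 0.17×2.2 + 0.345×5.1 = 5.253.
Rate = 4.093/(1 + 5.253) = 0.6545 kJ/s.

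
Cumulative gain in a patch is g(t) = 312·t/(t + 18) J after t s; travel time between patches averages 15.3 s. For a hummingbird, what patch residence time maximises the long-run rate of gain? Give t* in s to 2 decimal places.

16.60 s

By the marginal value theorem, leave when the instantaneous gain rate g'(t) equals the habitat-wide average g(t)/(T + t).
g'(t) = 312·18/(t + 18)². Setting 312·18/(t+18)² = 312t/[(t+18)(15.3+t)] gives 18(15.3+t) = t(t+18), so t² = 18×15.3 = 275.4.
t* = √275.4 = 16.6 s.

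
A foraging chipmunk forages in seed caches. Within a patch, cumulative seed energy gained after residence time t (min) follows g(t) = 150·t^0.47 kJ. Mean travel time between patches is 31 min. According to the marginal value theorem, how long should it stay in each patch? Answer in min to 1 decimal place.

27.5 min

Maximise g(t)/(T+t): set derivative to zero → g'(t)(T+t) = g(t).
g'(t) = 0.47·150·t^-0.53. Setting 0.47·150·t^-0.53 = 150·t^0.47/(31+t) gives 0.47(31+t) = t, so 0.53·t = 0.47×31.
t* = 0.47×31/0.53 = 27.49 min.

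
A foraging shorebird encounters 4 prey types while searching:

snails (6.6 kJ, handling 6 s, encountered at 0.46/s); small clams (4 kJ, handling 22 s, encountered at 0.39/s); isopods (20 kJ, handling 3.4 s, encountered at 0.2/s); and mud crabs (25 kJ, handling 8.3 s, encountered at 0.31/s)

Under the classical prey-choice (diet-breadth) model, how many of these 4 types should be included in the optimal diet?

Rank by E/h (kJ/s): isopods 5.88, mud crabs 3.01, snails 1.1, small clams 0.182. Include each in turn until the next type's E/h falls below the running intake rate.
Rate on top 1: 2.381. mud crabs: 3.01 > 2.381 → include.
Rate on top 2: 2.763. snails: 1.1 < 2.763 → exclude; stop.
Optimal diet: isopods, mud crabs — 2 of 4 types.

2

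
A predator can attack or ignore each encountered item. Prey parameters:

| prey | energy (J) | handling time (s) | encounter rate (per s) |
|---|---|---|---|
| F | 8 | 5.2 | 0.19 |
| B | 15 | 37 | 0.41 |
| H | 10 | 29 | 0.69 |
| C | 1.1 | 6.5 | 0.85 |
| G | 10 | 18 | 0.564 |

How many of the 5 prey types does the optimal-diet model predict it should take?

Profitabilities (E/h, J/s): F 1.54, G 0.556, B 0.405, H 0.345, C 0.169. Add prey in this order while the next type's profitability exceeds the intake rate on those already taken.
Rate on top 1: 0.7646. G: 0.556 < 0.7646 → exclude; stop.
Optimal diet: F — 1 of 5 types.

1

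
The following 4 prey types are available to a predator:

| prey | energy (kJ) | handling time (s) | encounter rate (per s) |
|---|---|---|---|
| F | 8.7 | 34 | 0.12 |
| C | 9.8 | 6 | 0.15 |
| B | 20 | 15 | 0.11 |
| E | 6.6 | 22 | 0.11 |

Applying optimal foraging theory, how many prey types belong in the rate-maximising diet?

Rank by E/h (kJ/s): C 1.63, B 1.33, E 0.3, F 0.256. Include each in turn until the next type's E/h falls below the running intake rate.
Rate on top 1: 0.7737. B: 1.33 > 0.7737 → include.
Rate on top 2: 1.034. E: 0.3 < 1.034 → exclude; stop.
Optimal diet: C, B — 2 of 4 types.

2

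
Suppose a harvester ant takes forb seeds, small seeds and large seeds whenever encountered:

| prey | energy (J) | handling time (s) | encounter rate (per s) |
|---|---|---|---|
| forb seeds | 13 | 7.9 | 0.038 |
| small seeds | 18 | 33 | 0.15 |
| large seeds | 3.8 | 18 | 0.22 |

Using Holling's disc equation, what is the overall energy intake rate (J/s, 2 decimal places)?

R = (0.038×13 + 0.15×18 + 0.22×3.8) / (1 + 0.038×7.9 + 0.15×33 + 0.22×18) = 4.03/10.21 = 0.3947 J/s.

0.39 J/s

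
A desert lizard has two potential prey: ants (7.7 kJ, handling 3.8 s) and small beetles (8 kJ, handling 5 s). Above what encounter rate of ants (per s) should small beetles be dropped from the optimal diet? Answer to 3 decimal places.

At the threshold, the rate on ants alone equals the profitability of small beetles: λ·7.7/(1 + λ·3.8) = 8/5 = 1.6.
Rearranging, λ(7.7 − 1.6×3.8) = 1.6, so λ = 1.6/1.62 = 0.9877 per s.

0.988 per s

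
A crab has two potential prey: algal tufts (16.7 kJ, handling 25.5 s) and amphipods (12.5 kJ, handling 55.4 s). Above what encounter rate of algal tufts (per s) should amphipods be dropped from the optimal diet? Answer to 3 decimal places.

0.021 per s

Drop amphipods once their profitability E₂/h₂ falls below the rate achievable on algal tufts alone: E₂/h₂ = λE₁/(1 + λh₁).
Solve for λ: λE₁h₂ = E₂(1 + λh₁) → λ(E₁h₂ − E₂h₁) = E₂ → λ = E₂/(E₁h₂ − E₂h₁).
λ = 12.5/(16.7×55.4 − 12.5×25.5) = 12.5/606.4 = 0.02061 per s.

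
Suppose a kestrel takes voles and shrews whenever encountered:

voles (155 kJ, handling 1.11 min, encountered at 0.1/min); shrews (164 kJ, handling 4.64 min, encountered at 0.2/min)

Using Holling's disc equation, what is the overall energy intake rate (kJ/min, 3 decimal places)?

23.688 kJ/min

Energy encountered per unit search time: 0.1×155 + 0.2×164 = 48.3 kJ/min.
Handling time per unit search time: 0.1×1.11 + 0.2×4.64 = 1.039.
Rate = 48.3/(1 + 1.039) = 23.69 kJ/min.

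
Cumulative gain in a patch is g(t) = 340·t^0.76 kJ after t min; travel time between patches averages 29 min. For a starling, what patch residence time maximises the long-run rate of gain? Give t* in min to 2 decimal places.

Maximise g(t)/(T+t): set derivative to zero → g'(t)(T+t) = g(t).
g'(t) = 0.76·340·t^-0.24. Setting 0.76·340·t^-0.24 = 340·t^0.76/(29+t) gives 0.76(29+t) = t, so 0.24·t = 0.76×29.
t* = 0.76×29/0.24 = 91.83 min.

91.83 min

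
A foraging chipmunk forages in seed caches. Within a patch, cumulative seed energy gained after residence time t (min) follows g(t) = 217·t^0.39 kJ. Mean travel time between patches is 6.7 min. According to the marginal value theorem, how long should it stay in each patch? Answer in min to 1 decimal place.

Optimal t* satisfies g'(t*) = g(t*)/(T + t*).
g'(t) = 0.39·217·t^-0.61. Setting 0.39·217·t^-0.61 = 217·t^0.39/(6.7+t) gives 0.39(6.7+t) = t, so 0.61·t = 0.39×6.7.
t* = 0.39×6.7/0.61 = 4.284 min.

4.3 min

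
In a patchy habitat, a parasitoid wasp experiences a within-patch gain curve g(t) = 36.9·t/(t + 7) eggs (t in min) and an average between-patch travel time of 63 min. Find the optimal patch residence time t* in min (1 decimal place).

By the marginal value theorem, leave when the instantaneous gain rate g'(t) equals the habitat-wide average g(t)/(T + t).
g'(t) = 36.9·7/(t + 7)². Setting 36.9·7/(t+7)² = 36.9t/[(t+7)(63+t)] gives 7(63+t) = t(t+7), so t² = 7×63 = 441.
t* = √441 = 21 min.

21.0 min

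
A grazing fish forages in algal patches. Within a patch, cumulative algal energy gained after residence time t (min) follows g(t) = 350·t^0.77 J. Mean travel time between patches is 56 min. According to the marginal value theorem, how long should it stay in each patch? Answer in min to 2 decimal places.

Maximise g(t)/(T+t): set derivative to zero → g'(t)(T+t) = g(t).
g'(t) = 0.77·350·t^-0.23. Setting 0.77·350·t^-0.23 = 350·t^0.77/(56+t) gives 0.77(56+t) = t, so 0.23·t = 0.77×56.
t* = 0.77×56/0.23 = 187.5 min.

187.48 min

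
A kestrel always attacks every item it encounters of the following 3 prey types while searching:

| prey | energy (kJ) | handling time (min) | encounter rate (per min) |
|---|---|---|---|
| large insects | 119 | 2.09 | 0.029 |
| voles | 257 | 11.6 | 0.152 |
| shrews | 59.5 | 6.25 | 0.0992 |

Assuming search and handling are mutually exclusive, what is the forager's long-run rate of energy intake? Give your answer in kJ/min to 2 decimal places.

14.06 kJ/min

R = (0.029×119 + 0.152×257 + 0.0992×59.5) / (1 + 0.029×2.09 + 0.152×11.6 + 0.0992×6.25) = 48.42/3.444 = 14.06 kJ/min.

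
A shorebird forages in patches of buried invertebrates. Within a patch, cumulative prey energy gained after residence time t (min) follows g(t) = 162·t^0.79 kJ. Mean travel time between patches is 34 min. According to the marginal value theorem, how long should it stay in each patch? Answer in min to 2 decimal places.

127.90 min

Optimal t* satisfies g'(t*) = g(t*)/(T + t*).
g'(t) = 0.79·162·t^-0.21. Setting 0.79·162·t^-0.21 = 162·t^0.79/(34+t) gives 0.79(34+t) = t, so 0.21·t = 0.79×34.
t* = 0.79×34/0.21 = 127.9 min.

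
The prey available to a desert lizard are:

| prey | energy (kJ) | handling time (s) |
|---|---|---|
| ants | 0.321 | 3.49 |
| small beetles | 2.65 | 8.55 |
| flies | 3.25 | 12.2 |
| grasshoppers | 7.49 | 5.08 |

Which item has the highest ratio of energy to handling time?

Profitability E/h (kJ/s): ants = 0.321/3.49 = 0.092, small beetles = 2.65/8.55 = 0.31, flies = 3.25/12.2 = 0.266, grasshoppers = 7.49/5.08 = 1.47.
Ranked: grasshoppers > small beetles > flies > ants.

grasshoppers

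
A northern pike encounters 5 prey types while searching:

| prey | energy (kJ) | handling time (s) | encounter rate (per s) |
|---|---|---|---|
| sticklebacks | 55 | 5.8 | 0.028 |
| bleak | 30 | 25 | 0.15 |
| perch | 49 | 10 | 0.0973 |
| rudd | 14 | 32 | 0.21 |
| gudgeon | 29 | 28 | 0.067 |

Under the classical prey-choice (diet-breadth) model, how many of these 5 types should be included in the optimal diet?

Rank by E/h (kJ/s): sticklebacks 9.48, perch 4.9, bleak 1.2, gudgeon 1.04, rudd 0.438. Include each in turn until the next type's E/h falls below the running intake rate.
Rate on top 1: 1.325. perch: 4.9 > 1.325 → include.
Rate on top 2: 2.954. bleak: 1.2 < 2.954 → exclude; stop.
Optimal diet: sticklebacks, perch — 2 of 5 types.

2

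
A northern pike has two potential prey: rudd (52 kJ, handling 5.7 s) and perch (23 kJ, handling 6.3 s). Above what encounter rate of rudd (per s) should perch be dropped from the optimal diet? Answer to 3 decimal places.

0.117 per s

The zero-one rule: include perch iff E₂/h₂ > λE₁/(1+λh₁). Equality gives the switch point.
λE₁h₂ = E₂ + λE₂h₁ ⇒ λ = E₂/(E₁h₂ − E₂h₁) = 23/(327.6 − 131.1) = 0.117 per s.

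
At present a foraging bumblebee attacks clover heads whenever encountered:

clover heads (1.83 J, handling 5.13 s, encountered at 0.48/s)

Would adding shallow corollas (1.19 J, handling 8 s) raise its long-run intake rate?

On clover heads alone, R = ΣλE/(1+Σλh) = 0.8784/3.462 = 0.2537 J/s.
Profitability of shallow corollas: 1.19/8 = 0.1487 J/s.
0.1487 < 0.2537, so adding shallow corollas would lower the average — exclude it.

No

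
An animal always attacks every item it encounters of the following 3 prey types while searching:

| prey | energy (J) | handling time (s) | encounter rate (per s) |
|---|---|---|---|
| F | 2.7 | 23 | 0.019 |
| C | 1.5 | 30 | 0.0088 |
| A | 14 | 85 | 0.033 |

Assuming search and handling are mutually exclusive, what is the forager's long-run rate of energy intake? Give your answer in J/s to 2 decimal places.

0.12 J/s

R = (0.019×2.7 + 0.0088×1.5 + 0.033×14) / (1 + 0.019×23 + 0.0088×30 + 0.033×85) = 0.5265/4.506 = 0.1168 J/s.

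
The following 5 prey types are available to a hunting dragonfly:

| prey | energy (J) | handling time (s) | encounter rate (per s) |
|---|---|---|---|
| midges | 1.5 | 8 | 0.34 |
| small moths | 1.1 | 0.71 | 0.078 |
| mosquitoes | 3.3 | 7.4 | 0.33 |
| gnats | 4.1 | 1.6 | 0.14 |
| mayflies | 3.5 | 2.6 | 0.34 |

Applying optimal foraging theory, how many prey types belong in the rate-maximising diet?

3

Profitabilities (E/h, J/s): gnats 2.56, small moths 1.55, mayflies 1.35, mosquitoes 0.446, midges 0.188. Add prey in this order while the next type's profitability exceeds the intake rate on those already taken.
Rate on top 1: 0.469. small moths: 1.55 > 0.469 → include.
Rate on top 2: 0.5157. mayflies: 1.35 > 0.5157 → include.
Rate on top 3: 0.8551. mosquitoes: 0.446 < 0.8551 → exclude; stop.
Optimal diet: gnats, small moths, mayflies — 3 of 5 types.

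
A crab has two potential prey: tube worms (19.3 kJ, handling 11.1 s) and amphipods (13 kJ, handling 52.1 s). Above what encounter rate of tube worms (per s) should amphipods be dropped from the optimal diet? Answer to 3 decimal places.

At the threshold, the rate on tube worms alone equals the profitability of amphipods: λ·19.3/(1 + λ·11.1) = 13/52.1 = 0.2495.
Rearranging, λ(19.3 − 0.2495×11.1) = 0.2495, so λ = 0.2495/16.53 = 0.01509 per s.

0.015 per s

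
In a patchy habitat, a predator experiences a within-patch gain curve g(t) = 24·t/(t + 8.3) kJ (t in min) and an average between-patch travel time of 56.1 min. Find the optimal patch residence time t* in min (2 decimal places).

Optimal t* satisfies g'(t*) = g(t*)/(T + t*).
g'(t) = 24·8.3/(t + 8.3)². Setting 24·8.3/(t+8.3)² = 24t/[(t+8.3)(56.1+t)] gives 8.3(56.1+t) = t(t+8.3), so t² = 8.3×56.1 = 465.6.
t* = √465.6 = 21.58 min.

21.58 min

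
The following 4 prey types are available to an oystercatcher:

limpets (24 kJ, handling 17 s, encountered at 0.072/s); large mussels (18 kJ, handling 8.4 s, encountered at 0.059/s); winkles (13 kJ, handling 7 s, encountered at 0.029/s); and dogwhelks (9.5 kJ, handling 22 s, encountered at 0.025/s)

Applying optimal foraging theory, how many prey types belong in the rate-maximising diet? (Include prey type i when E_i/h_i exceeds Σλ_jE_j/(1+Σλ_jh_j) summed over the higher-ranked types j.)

3

E/h in descending order: large mussels 2.14, winkles 1.86, limpets 1.41, dogwhelks 0.432 kJ/s. The optimal diet is the largest prefix of this list for which every included type satisfies E_i/h_i > R on the types above it.
Rate on top 1: 0.7101. winkles: 1.86 > 0.7101 → include.
Rate on top 2: 0.8472. limpets: 1.41 > 0.8472 → include.
Rate on top 3: 1.084. dogwhelks: 0.432 < 1.084 → exclude; stop.
Optimal diet: large mussels, winkles, limpets — 3 of 4 types.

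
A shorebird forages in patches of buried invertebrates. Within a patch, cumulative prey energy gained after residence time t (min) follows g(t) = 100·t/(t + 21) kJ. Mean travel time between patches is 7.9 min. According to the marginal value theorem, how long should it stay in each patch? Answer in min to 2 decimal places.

12.88 min

Maximise g(t)/(T+t): set derivative to zero → g'(t)(T+t) = g(t).
g'(t) = 100·21/(t + 21)². Setting 100·21/(t+21)² = 100t/[(t+21)(7.9+t)] gives 21(7.9+t) = t(t+21), so t² = 21×7.9 = 165.9.
t* = √165.9 = 12.88 min.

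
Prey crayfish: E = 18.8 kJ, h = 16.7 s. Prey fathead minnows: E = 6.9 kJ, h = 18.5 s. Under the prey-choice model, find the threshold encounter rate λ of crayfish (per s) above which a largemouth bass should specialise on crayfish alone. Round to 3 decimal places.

At the threshold, the rate on crayfish alone equals the profitability of fathead minnows: λ·18.8/(1 + λ·16.7) = 6.9/18.5 = 0.373.
Rearranging, λ(18.8 − 0.373×16.7) = 0.373, so λ = 0.373/12.57 = 0.02967 per s.

0.030 per s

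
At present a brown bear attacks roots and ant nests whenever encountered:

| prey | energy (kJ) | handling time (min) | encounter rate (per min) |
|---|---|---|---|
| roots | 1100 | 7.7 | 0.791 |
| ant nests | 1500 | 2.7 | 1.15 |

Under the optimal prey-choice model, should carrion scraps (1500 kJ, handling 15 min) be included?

No

On roots and ant nests alone, R = ΣλE/(1+Σλh) = 2595/10.2 = 254.5 kJ/min.
carrion scraps: E/h = 1500/15 = 100 kJ/min.
100 < 254.5, so adding carrion scraps would lower the average — exclude it.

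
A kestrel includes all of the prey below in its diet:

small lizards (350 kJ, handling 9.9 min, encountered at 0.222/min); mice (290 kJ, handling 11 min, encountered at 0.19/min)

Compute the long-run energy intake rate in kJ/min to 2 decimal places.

R = Σλ_iE_i / (1 + Σλ_ih_i)
Numerator: 0.222×350 + 0.19×290 = 132.8
Denominator: 1 + 0.222×9.9 + 0.19×11 = 5.288
R = 132.8/5.288 = 25.11 kJ/min

25.11 kJ/min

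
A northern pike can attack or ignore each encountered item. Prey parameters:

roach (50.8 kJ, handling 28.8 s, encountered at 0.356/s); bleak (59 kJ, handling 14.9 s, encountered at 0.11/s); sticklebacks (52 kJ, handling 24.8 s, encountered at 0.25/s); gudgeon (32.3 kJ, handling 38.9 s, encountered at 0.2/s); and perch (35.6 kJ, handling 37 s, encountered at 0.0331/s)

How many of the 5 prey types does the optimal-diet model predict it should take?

1

Rank by E/h (kJ/s): bleak 3.96, sticklebacks 2.1, roach 1.76, perch 0.962, gudgeon 0.83. Include each in turn until the next type's E/h falls below the running intake rate.
Rate on top 1: 2.459. sticklebacks: 2.1 < 2.459 → exclude; stop.
Optimal diet: bleak — 1 of 5 types.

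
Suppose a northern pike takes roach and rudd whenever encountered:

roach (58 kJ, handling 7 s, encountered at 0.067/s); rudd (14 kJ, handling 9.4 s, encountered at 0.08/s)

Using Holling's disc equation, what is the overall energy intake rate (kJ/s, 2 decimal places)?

2.25 kJ/s

Energy encountered per unit search time: 0.067×58 + 0.08×14 = 5.006 kJ/s.
Handling time per unit search time: 0.067×7 + 0.08×9.4 = 1.221.
Rate = 5.006/(1 + 1.221) = 2.254 kJ/s.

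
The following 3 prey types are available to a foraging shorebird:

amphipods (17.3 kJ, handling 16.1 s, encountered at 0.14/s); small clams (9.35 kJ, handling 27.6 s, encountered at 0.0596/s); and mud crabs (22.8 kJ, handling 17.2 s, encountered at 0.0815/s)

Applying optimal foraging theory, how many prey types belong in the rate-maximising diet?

Rank by E/h (kJ/s): mud crabs 1.33, amphipods 1.07, small clams 0.339. Include each in turn until the next type's E/h falls below the running intake rate.
Rate on top 1: 0.7737. amphipods: 1.07 > 0.7737 → include.
Rate on top 2: 0.9193. small clams: 0.339 < 0.9193 → exclude; stop.
Optimal diet: mud crabs, amphipods — 2 of 3 types.

2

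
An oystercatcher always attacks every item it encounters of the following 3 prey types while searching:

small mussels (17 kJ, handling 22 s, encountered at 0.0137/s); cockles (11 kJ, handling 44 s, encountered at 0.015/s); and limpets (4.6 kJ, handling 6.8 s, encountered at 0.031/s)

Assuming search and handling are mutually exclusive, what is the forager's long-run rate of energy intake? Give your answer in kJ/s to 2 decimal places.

Energy encountered per unit search time: 0.0137×17 + 0.015×11 + 0.031×4.6 = 0.5405 kJ/s.
Handling time per unit search time: 0.0137×22 + 0.015×44 + 0.031×6.8 = 1.172.
Rate = 0.5405/(1 + 1.172) = 0.2488 kJ/s.

0.25 kJ/s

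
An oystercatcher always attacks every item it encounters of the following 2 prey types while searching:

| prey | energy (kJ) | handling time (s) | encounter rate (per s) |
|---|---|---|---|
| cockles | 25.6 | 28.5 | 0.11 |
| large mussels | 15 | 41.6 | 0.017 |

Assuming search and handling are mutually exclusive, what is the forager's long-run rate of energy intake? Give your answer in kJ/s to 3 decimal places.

0.634 kJ/s

Energy encountered per unit search time: 0.11×25.6 + 0.017×15 = 3.071 kJ/s.
Handling time per unit search time: 0.11×28.5 + 0.017×41.6 = 3.842.
Rate = 3.071/(1 + 3.842) = 0.6342 kJ/s.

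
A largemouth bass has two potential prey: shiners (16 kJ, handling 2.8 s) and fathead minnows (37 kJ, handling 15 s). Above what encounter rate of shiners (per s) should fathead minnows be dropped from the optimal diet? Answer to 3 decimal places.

Drop fathead minnows once their profitability E₂/h₂ falls below the rate achievable on shiners alone: E₂/h₂ = λE₁/(1 + λh₁).
Solve for λ: λE₁h₂ = E₂(1 + λh₁) → λ(E₁h₂ − E₂h₁) = E₂ → λ = E₂/(E₁h₂ − E₂h₁).
λ = 37/(16×15 − 37×2.8) = 37/136.4 = 0.2713 per s.

0.271 per s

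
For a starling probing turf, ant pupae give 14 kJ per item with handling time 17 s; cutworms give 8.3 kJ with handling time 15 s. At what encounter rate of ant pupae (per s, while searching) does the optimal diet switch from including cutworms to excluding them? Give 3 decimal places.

0.120 per s

Drop cutworms once their profitability E₂/h₂ falls below the rate achievable on ant pupae alone: E₂/h₂ = λE₁/(1 + λh₁).
Solve for λ: λE₁h₂ = E₂(1 + λh₁) → λ(E₁h₂ − E₂h₁) = E₂ → λ = E₂/(E₁h₂ − E₂h₁).
λ = 8.3/(14×15 − 8.3×17) = 8.3/68.9 = 0.1205 per s.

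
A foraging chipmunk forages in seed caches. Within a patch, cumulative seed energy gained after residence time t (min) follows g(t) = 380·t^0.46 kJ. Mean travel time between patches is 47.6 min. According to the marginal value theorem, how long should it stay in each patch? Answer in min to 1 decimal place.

Optimal t* satisfies g'(t*) = g(t*)/(T + t*).
g'(t) = 0.46·380·t^-0.54. Setting 0.46·380·t^-0.54 = 380·t^0.46/(47.6+t) gives 0.46(47.6+t) = t, so 0.54·t = 0.46×47.6.
t* = 0.46×47.6/0.54 = 40.55 min.

40.5 min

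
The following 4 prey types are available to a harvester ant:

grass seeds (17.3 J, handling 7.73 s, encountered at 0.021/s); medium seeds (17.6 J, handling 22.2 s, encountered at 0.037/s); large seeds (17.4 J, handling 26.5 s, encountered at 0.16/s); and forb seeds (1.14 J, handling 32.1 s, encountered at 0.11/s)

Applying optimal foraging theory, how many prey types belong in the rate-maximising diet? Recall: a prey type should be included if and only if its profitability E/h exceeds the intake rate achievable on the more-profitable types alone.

3

Profitabilities (E/h, J/s): grass seeds 2.24, medium seeds 0.793, large seeds 0.657, forb seeds 0.0355. Add prey in this order while the next type's profitability exceeds the intake rate on those already taken.
Rate on top 1: 0.3126. medium seeds: 0.793 > 0.3126 → include.
Rate on top 2: 0.5114. large seeds: 0.657 > 0.5114 → include.
Rate on top 3: 0.6103. forb seeds: 0.0355 < 0.6103 → exclude; stop.
Optimal diet: grass seeds, medium seeds, large seeds — 3 of 4 types.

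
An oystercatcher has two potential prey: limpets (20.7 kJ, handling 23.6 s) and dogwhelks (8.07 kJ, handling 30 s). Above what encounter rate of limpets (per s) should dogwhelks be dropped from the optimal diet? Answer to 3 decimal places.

Drop dogwhelks once their profitability E₂/h₂ falls below the rate achievable on limpets alone: E₂/h₂ = λE₁/(1 + λh₁).
Solve for λ: λE₁h₂ = E₂(1 + λh₁) → λ(E₁h₂ − E₂h₁) = E₂ → λ = E₂/(E₁h₂ − E₂h₁).
λ = 8.07/(20.7×30 − 8.07×23.6) = 8.07/430.5 = 0.01874 per s.

0.019 per s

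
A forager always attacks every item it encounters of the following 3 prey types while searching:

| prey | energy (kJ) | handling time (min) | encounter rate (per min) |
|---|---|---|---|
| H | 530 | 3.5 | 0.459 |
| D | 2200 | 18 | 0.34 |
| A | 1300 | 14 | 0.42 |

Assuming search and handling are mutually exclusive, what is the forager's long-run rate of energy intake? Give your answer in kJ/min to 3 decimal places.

R = (0.459×530 + 0.34×2200 + 0.42×1300) / (1 + 0.459×3.5 + 0.34×18 + 0.42×14) = 1537/14.61 = 105.2 kJ/min.

105.246 kJ/min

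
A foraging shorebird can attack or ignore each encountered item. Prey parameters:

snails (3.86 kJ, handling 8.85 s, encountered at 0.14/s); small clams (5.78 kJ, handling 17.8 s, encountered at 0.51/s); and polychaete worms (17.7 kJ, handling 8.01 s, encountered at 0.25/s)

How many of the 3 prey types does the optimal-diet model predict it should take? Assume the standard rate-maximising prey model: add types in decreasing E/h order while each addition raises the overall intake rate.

1

Rank by E/h (kJ/s): polychaete worms 2.21, snails 0.436, small clams 0.325. Include each in turn until the next type's E/h falls below the running intake rate.
Rate on top 1: 1.474. snails: 0.436 < 1.474 → exclude; stop.
Optimal diet: polychaete worms — 1 of 3 types.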